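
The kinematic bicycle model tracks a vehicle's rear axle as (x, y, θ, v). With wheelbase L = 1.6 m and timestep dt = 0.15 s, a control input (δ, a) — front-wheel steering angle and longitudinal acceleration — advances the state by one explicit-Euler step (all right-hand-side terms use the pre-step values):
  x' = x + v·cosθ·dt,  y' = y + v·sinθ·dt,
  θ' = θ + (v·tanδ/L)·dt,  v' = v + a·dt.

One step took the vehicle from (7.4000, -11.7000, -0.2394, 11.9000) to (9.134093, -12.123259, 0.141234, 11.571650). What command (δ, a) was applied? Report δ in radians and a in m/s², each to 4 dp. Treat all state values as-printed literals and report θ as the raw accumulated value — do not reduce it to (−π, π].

a = (v'−v)/dt = (-0.328350)/0.15 = -2.1890
Δθ = θ'−θ = 0.380634;  (v·dt/L) = 11.9000·0.15/1.6 = 1.115625
tan δ = Δθ·L/(v·dt) = 0.341185  →  δ = 0.3288

δ = 0.3288, a = -2.1890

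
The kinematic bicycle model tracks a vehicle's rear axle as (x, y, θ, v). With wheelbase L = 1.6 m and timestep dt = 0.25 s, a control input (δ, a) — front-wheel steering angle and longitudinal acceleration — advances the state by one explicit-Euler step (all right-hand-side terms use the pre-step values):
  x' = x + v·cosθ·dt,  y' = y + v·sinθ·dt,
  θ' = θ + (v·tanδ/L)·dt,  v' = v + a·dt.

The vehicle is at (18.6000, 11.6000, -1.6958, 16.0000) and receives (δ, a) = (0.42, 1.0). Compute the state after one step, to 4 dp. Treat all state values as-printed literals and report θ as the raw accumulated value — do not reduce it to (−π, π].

x' = 18.6000 + 16.0000·cos(-1.6958)·0.25 = 18.1013
y' = 11.6000 + 16.0000·sin(-1.6958)·0.25 = 7.6312
θ' = -1.6958 + (16.0000/1.6)·tan(0.42)·0.25 = -0.5794
v' = 16.0000 + 1.0000·0.25 = 16.2500

(18.1013, 7.6312, -0.5794, 16.2500)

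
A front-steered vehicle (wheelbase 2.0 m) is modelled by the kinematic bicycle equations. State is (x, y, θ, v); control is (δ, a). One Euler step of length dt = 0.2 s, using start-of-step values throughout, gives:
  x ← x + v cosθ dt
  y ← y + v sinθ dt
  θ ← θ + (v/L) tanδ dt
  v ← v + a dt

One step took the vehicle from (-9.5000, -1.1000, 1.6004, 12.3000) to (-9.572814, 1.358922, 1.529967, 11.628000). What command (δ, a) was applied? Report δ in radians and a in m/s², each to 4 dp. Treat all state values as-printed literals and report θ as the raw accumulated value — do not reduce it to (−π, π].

δ = -0.0572, a = -3.3600

a = (v'−v)/dt = (-0.672000)/0.2 = -3.3600
Δθ = θ'−θ = -0.070433;  (v·dt/L) = 12.3000·0.2/2.0 = 1.230000
tan δ = Δθ·L/(v·dt) = -0.057263  →  δ = -0.0572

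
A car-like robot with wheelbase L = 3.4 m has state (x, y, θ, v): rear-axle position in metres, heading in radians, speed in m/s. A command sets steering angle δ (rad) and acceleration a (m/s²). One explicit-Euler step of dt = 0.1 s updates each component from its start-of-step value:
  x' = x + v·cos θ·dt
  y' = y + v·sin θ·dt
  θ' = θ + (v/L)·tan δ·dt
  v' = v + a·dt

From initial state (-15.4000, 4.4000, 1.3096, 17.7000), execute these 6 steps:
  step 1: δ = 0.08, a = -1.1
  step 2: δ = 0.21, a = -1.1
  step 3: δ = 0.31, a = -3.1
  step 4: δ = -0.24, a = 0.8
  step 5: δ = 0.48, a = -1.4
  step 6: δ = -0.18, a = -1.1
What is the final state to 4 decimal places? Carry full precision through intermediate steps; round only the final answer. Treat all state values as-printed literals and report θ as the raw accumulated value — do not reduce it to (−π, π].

(-14.6807, 14.6779, 1.6753, 17.0000)

after step 1 (δ=0.08, a=-1.1): (-14.942921, 6.109965, 1.351336, 17.590000)
after step 2 (δ=0.21, a=-1.1): (-14.559982, 7.826775, 1.461606, 17.480000)
after step 3 (δ=0.31, a=-3.1): (-14.369497, 9.564365, 1.626292, 17.170000)
after step 4 (δ=-0.24, a=0.8): (-14.464734, 11.278722, 1.502710, 17.250000)
after step 5 (δ=0.48, a=-1.4): (-14.347376, 12.999725, 1.766844, 17.110000)
after step 6 (δ=-0.18, a=-1.1): (-14.680668, 14.677950, 1.675270, 17.000000)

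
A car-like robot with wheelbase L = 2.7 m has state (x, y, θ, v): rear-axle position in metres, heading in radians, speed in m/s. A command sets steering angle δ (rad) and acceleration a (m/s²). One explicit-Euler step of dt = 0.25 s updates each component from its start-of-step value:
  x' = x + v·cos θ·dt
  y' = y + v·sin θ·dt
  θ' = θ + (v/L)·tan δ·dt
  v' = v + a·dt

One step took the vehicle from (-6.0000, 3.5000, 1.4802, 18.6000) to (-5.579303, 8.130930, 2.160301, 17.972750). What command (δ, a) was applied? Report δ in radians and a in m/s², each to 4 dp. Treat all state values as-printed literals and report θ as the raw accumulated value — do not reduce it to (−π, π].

a = (v'−v)/dt = (-0.627250)/0.25 = -2.5090
Δθ = θ'−θ = 0.680101;  (v·dt/L) = 18.6000·0.25/2.7 = 1.722222
tan δ = Δθ·L/(v·dt) = 0.394897  →  δ = 0.3761

δ = 0.3761, a = -2.5090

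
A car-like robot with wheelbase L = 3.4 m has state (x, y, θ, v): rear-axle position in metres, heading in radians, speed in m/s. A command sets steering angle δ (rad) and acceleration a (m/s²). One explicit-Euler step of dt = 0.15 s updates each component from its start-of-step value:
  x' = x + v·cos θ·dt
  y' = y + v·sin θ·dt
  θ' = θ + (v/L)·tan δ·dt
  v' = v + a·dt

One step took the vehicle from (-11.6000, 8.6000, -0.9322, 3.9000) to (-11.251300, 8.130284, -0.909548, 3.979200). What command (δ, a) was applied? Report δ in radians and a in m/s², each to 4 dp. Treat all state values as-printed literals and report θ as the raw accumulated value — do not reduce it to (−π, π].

δ = 0.1309, a = 0.5280

a = (v'−v)/dt = (0.079200)/0.15 = 0.5280
Δθ = θ'−θ = 0.022652;  (v·dt/L) = 3.9000·0.15/3.4 = 0.172059
tan δ = Δθ·L/(v·dt) = 0.131653  →  δ = 0.1309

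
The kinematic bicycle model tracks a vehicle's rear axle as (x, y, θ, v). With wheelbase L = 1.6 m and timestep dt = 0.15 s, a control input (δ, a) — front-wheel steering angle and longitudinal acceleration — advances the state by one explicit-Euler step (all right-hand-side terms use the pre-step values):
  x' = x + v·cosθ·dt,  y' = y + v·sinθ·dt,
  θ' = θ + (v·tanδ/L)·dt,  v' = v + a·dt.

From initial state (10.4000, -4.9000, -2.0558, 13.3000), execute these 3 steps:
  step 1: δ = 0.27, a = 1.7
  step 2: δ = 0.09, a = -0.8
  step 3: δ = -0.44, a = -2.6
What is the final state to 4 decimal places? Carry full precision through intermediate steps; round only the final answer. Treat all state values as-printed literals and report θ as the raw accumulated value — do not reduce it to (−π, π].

(9.1355, -10.6929, -2.1890, 13.0450)

after step 1 (δ=0.27, a=1.7): (9.469908, -6.664923, -1.710717, 13.555000)
after step 2 (δ=0.09, a=-0.8): (9.186341, -8.678302, -1.596037, 13.435000)
after step 3 (δ=-0.44, a=-2.6): (9.135480, -10.692910, -2.189000, 13.045000)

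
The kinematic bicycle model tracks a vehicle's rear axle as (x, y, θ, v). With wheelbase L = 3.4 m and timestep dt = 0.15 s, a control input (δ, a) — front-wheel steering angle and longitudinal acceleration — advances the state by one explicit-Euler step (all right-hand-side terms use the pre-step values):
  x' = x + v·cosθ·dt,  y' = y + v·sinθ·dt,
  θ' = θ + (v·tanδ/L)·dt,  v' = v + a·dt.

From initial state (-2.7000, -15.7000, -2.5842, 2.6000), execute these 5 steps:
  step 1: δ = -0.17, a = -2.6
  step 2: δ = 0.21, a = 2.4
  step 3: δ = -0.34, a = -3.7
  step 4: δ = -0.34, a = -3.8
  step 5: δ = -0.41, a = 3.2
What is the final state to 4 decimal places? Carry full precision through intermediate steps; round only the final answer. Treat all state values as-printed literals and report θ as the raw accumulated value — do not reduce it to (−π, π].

(-4.0967, -16.5315, -2.6824, 1.9250)

after step 1 (δ=-0.17, a=-2.6): (-3.030969, -15.906300, -2.603890, 2.210000)
after step 2 (δ=0.21, a=2.4): (-3.315690, -16.076083, -2.583109, 2.570000)
after step 3 (δ=-0.34, a=-3.7): (-3.642617, -16.280360, -2.623216, 2.015000)
after step 4 (δ=-0.34, a=-3.8): (-3.905158, -16.430116, -2.654662, 1.445000)
after step 5 (δ=-0.41, a=3.2): (-4.096716, -16.531536, -2.682370, 1.925000)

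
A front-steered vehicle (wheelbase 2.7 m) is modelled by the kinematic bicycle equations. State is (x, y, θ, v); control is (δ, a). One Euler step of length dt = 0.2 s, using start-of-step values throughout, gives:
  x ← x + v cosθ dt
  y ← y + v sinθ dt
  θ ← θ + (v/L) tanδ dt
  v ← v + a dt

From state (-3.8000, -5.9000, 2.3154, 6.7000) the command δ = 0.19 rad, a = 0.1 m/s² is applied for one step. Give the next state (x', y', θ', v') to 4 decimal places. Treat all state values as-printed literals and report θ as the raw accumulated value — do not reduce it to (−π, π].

(-4.7081, -4.9146, 2.4108, 6.7200)

x' = -3.8000 + 6.7000·cos(2.3154)·0.2 = -4.7081
y' = -5.9000 + 6.7000·sin(2.3154)·0.2 = -4.9146
θ' = 2.3154 + (6.7000/2.7)·tan(0.19)·0.2 = 2.4108
v' = 6.7000 + 0.1000·0.2 = 6.7200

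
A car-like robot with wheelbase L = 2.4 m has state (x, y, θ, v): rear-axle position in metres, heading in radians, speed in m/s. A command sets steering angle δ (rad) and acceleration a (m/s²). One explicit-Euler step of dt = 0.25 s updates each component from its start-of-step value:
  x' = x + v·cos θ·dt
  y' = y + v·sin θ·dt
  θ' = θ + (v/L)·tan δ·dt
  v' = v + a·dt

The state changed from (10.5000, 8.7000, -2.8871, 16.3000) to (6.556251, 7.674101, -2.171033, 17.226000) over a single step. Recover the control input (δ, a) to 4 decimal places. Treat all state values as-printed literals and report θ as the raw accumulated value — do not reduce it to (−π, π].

a = (v'−v)/dt = (0.926000)/0.25 = 3.7040
Δθ = θ'−θ = 0.716067;  (v·dt/L) = 16.3000·0.25/2.4 = 1.697917
tan δ = Δθ·L/(v·dt) = 0.421733  →  δ = 0.3991

δ = 0.3991, a = 3.7040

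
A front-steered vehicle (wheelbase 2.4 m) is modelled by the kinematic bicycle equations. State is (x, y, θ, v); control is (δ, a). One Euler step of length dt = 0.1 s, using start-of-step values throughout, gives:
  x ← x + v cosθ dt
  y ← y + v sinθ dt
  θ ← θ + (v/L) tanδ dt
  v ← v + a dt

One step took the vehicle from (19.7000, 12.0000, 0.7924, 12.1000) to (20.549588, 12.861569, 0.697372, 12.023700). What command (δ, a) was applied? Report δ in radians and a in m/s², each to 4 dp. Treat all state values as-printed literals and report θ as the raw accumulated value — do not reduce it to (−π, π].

δ = -0.1863, a = -0.7630

a = (v'−v)/dt = (-0.076300)/0.1 = -0.7630
Δθ = θ'−θ = -0.095028;  (v·dt/L) = 12.1000·0.1/2.4 = 0.504167
tan δ = Δθ·L/(v·dt) = -0.188485  →  δ = -0.1863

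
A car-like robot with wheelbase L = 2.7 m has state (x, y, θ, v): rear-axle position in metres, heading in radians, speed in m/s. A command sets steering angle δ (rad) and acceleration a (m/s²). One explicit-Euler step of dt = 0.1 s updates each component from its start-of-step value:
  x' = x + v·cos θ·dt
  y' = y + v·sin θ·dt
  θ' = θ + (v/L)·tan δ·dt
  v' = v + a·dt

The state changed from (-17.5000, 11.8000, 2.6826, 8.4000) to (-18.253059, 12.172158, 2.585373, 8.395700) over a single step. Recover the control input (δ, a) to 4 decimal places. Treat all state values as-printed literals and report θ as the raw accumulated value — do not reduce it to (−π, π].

a = (v'−v)/dt = (-0.004300)/0.1 = -0.0430
Δθ = θ'−θ = -0.097227;  (v·dt/L) = 8.4000·0.1/2.7 = 0.311111
tan δ = Δθ·L/(v·dt) = -0.312515  →  δ = -0.3029

δ = -0.3029, a = -0.0430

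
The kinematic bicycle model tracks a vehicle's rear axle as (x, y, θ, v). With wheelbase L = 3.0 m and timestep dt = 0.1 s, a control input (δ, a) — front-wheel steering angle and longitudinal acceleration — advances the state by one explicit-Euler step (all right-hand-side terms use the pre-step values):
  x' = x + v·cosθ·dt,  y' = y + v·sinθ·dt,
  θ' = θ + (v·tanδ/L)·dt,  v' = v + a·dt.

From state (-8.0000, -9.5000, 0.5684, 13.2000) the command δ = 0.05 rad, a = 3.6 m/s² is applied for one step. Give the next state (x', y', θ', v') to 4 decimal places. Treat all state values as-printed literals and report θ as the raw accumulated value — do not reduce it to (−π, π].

x' = -8.0000 + 13.2000·cos(0.5684)·0.1 = -6.8876
y' = -9.5000 + 13.2000·sin(0.5684)·0.1 = -8.7895
θ' = 0.5684 + (13.2000/3.0)·tan(0.05)·0.1 = 0.5904
v' = 13.2000 + 3.6000·0.1 = 13.5600

(-6.8876, -8.7895, 0.5904, 13.5600)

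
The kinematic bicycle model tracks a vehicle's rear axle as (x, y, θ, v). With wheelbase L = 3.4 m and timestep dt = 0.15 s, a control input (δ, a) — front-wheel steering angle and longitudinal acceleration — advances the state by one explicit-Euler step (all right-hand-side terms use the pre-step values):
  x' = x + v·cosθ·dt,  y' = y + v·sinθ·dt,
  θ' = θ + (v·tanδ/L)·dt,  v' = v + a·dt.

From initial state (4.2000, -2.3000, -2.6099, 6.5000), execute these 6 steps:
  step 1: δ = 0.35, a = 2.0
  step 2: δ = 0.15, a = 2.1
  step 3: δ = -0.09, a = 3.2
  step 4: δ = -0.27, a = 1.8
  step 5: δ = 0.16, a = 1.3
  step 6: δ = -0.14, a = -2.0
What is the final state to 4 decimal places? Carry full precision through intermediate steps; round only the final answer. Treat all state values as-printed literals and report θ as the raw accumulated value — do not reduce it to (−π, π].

after step 1 (δ=0.35, a=2.0): (3.359599, -2.794318, -2.505223, 6.800000)
after step 2 (δ=0.15, a=2.1): (2.539255, -3.400484, -2.459882, 7.115000)
after step 3 (δ=-0.09, a=3.2): (1.710540, -4.072982, -2.488209, 7.595000)
after step 4 (δ=-0.27, a=1.8): (0.805939, -4.765505, -2.580944, 7.865000)
after step 5 (δ=0.16, a=1.3): (-0.193203, -5.392820, -2.524947, 8.060000)
after step 6 (δ=-0.14, a=-2.0): (-1.179533, -6.091987, -2.575058, 7.760000)

(-1.1795, -6.0920, -2.5751, 7.7600)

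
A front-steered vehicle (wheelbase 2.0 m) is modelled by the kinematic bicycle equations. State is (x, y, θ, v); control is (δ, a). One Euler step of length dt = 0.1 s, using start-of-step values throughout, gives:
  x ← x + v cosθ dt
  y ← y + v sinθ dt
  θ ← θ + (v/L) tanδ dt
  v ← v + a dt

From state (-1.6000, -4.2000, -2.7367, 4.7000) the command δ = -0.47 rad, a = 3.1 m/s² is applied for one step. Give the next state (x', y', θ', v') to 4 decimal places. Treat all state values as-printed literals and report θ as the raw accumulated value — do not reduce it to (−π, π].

x' = -1.6000 + 4.7000·cos(-2.7367)·0.1 = -2.0320
y' = -4.2000 + 4.7000·sin(-2.7367)·0.1 = -4.3851
θ' = -2.7367 + (4.7000/2.0)·tan(-0.47)·0.1 = -2.8561
v' = 4.7000 + 3.1000·0.1 = 5.0100

(-2.0320, -4.3851, -2.8561, 5.0100)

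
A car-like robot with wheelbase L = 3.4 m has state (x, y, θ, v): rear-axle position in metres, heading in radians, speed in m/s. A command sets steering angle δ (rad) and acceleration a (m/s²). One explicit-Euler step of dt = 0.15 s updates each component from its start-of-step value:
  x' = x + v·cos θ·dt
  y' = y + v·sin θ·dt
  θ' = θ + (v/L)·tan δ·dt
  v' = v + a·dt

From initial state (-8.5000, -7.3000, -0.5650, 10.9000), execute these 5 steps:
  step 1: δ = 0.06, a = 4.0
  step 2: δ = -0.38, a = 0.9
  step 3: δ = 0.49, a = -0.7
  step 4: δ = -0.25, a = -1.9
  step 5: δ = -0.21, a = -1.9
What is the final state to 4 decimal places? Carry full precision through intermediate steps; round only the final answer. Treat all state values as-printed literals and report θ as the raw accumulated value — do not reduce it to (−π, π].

after step 1 (δ=0.06, a=4.0): (-7.119098, -8.175405, -0.536112, 11.500000)
after step 2 (δ=-0.38, a=0.9): (-5.636113, -9.056531, -0.738756, 11.635000)
after step 3 (δ=0.49, a=-0.7): (-4.345838, -10.231727, -0.464963, 11.530000)
after step 4 (δ=-0.25, a=-1.9): (-2.799945, -11.007217, -0.594849, 11.245000)
after step 5 (δ=-0.21, a=-1.9): (-1.402923, -11.952444, -0.700590, 10.960000)

(-1.4029, -11.9524, -0.7006, 10.9600)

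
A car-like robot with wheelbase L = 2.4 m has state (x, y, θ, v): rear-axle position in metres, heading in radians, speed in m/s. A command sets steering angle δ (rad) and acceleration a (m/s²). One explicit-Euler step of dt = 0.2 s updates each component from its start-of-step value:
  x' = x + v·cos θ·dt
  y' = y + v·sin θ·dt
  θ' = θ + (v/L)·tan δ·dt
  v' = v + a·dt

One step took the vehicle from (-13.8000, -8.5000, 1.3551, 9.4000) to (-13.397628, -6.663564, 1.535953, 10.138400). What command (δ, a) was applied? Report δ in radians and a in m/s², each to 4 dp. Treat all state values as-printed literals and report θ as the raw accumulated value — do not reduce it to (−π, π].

δ = 0.2269, a = 3.6920

a = (v'−v)/dt = (0.738400)/0.2 = 3.6920
Δθ = θ'−θ = 0.180853;  (v·dt/L) = 9.4000·0.2/2.4 = 0.783333
tan δ = Δθ·L/(v·dt) = 0.230876  →  δ = 0.2269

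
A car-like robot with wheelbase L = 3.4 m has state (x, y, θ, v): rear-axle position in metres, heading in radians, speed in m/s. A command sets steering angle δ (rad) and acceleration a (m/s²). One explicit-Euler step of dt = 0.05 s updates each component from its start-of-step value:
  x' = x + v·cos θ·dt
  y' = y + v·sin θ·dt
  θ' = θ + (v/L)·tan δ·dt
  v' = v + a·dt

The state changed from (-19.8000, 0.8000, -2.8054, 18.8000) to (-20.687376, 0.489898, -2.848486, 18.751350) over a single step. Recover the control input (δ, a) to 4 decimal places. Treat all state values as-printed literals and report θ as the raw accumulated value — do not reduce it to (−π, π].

a = (v'−v)/dt = (-0.048650)/0.05 = -0.9730
Δθ = θ'−θ = -0.043086;  (v·dt/L) = 18.8000·0.05/3.4 = 0.276471
tan δ = Δθ·L/(v·dt) = -0.155843  →  δ = -0.1546

δ = -0.1546, a = -0.9730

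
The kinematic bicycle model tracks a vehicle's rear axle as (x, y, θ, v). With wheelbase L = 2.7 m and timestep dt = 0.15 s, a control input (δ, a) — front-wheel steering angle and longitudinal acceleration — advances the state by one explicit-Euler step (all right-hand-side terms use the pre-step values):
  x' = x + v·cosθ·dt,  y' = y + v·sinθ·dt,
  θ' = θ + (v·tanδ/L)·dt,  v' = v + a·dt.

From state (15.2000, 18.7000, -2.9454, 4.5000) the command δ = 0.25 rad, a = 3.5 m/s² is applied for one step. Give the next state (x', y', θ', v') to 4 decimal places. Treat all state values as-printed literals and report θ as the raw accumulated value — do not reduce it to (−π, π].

x' = 15.2000 + 4.5000·cos(-2.9454)·0.15 = 14.5379
y' = 18.7000 + 4.5000·sin(-2.9454)·0.15 = 18.5684
θ' = -2.9454 + (4.5000/2.7)·tan(0.25)·0.15 = -2.8816
v' = 4.5000 + 3.5000·0.15 = 5.0250

(14.5379, 18.5684, -2.8816, 5.0250)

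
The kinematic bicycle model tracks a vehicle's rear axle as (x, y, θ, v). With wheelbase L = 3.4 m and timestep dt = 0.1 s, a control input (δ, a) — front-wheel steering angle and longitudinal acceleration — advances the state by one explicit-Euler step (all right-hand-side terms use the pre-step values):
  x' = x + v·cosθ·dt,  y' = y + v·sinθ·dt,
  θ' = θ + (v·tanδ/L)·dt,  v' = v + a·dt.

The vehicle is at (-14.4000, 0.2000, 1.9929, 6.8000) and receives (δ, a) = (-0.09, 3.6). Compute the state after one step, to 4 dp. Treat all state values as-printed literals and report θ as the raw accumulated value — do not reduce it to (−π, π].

x' = -14.4000 + 6.8000·cos(1.9929)·0.1 = -14.6786
y' = 0.2000 + 6.8000·sin(1.9929)·0.1 = 0.8203
θ' = 1.9929 + (6.8000/3.4)·tan(-0.09)·0.1 = 1.9749
v' = 6.8000 + 3.6000·0.1 = 7.1600

(-14.6786, 0.8203, 1.9749, 7.1600)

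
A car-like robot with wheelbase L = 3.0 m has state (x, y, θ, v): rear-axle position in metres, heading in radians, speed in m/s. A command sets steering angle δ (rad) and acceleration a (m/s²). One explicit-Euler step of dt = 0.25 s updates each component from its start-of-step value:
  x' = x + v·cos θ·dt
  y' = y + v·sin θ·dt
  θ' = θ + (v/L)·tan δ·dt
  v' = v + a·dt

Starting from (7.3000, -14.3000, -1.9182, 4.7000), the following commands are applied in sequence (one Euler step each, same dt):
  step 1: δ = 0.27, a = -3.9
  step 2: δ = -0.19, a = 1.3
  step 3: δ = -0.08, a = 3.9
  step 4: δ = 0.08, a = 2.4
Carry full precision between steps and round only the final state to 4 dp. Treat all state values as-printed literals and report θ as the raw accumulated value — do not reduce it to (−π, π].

(5.9795, -18.4674, -1.8630, 5.6250)

after step 1 (δ=0.27, a=-3.9): (6.899962, -15.404805, -1.809803, 3.725000)
after step 2 (δ=-0.19, a=1.3): (6.679500, -16.309583, -1.869502, 4.050000)
after step 3 (δ=-0.08, a=3.9): (6.381538, -17.277248, -1.896560, 5.025000)
after step 4 (δ=0.08, a=2.4): (5.979497, -18.467427, -1.862988, 5.625000)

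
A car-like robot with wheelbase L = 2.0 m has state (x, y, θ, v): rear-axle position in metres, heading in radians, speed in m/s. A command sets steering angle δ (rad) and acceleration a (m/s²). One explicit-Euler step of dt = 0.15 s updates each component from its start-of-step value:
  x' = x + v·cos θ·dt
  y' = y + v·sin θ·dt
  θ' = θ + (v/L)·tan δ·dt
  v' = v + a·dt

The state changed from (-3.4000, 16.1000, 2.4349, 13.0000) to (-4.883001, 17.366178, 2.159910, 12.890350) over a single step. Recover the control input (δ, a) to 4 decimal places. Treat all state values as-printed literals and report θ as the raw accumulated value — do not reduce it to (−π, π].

δ = -0.2749, a = -0.7310

a = (v'−v)/dt = (-0.109650)/0.15 = -0.7310
Δθ = θ'−θ = -0.274990;  (v·dt/L) = 13.0000·0.15/2.0 = 0.975000
tan δ = Δθ·L/(v·dt) = -0.282041  →  δ = -0.2749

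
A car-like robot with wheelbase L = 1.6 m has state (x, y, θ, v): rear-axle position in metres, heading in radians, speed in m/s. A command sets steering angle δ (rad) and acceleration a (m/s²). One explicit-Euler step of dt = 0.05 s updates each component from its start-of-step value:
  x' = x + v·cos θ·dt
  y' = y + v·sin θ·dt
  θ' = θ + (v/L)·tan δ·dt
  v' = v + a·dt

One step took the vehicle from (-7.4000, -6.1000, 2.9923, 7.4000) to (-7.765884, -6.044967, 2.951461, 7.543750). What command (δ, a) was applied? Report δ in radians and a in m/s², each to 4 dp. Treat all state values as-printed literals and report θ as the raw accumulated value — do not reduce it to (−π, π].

a = (v'−v)/dt = (0.143750)/0.05 = 2.8750
Δθ = θ'−θ = -0.040839;  (v·dt/L) = 7.4000·0.05/1.6 = 0.231250
tan δ = Δθ·L/(v·dt) = -0.176601  →  δ = -0.1748

δ = -0.1748, a = 2.8750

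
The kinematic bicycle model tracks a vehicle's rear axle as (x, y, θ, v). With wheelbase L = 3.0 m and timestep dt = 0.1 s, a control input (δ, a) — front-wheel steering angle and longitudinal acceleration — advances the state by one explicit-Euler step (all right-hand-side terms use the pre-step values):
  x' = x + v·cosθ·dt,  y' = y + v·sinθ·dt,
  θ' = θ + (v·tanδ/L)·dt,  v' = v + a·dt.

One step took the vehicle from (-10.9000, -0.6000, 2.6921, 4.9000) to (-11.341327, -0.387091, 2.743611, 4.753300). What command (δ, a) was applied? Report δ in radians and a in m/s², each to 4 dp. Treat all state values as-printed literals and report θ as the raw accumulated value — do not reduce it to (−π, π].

δ = 0.3055, a = -1.4670

a = (v'−v)/dt = (-0.146700)/0.1 = -1.4670
Δθ = θ'−θ = 0.051511;  (v·dt/L) = 4.9000·0.1/3.0 = 0.163333
tan δ = Δθ·L/(v·dt) = 0.315373  →  δ = 0.3055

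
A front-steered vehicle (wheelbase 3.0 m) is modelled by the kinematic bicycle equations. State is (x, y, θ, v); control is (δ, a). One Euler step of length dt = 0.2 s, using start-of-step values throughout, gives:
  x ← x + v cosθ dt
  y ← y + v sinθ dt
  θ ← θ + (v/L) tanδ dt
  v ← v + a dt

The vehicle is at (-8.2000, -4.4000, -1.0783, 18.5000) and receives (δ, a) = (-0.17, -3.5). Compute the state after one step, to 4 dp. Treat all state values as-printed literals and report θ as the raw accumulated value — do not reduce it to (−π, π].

x' = -8.2000 + 18.5000·cos(-1.0783)·0.2 = -6.4505
y' = -4.4000 + 18.5000·sin(-1.0783)·0.2 = -7.6603
θ' = -1.0783 + (18.5000/3.0)·tan(-0.17)·0.2 = -1.2900
v' = 18.5000 − 3.5000·0.2 = 17.8000

(-6.4505, -7.6603, -1.2900, 17.8000)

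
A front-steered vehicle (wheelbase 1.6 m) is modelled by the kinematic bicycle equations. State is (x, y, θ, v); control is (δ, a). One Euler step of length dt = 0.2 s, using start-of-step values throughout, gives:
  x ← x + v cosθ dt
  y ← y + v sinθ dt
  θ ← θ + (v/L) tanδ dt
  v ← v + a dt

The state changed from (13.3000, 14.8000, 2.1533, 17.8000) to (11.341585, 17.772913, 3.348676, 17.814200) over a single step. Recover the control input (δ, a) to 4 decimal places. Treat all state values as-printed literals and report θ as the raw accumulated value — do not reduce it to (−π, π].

a = (v'−v)/dt = (0.014200)/0.2 = 0.0710
Δθ = θ'−θ = 1.195376;  (v·dt/L) = 17.8000·0.2/1.6 = 2.225000
tan δ = Δθ·L/(v·dt) = 0.537248  →  δ = 0.4930

δ = 0.4930, a = 0.0710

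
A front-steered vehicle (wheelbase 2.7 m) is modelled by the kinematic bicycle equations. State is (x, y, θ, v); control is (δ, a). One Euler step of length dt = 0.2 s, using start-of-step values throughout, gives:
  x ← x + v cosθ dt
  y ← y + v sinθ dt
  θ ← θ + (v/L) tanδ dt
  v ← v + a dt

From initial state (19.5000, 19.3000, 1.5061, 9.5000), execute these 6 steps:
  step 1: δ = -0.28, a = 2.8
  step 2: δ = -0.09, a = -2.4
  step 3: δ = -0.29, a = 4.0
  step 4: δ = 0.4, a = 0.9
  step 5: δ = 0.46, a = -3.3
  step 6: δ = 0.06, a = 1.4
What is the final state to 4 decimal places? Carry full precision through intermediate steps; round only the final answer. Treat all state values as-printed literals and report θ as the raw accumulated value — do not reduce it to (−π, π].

(21.9952, 30.7340, 1.7814, 10.1800)

after step 1 (δ=-0.28, a=2.8): (19.622837, 21.196025, 1.303747, 10.060000)
after step 2 (δ=-0.09, a=-2.4): (20.153777, 23.136707, 1.236499, 9.580000)
after step 3 (δ=-0.29, a=4.0): (20.782428, 24.946639, 1.024736, 10.380000)
after step 4 (δ=0.4, a=0.9): (21.860545, 26.720741, 1.349817, 10.560000)
after step 5 (δ=0.46, a=-3.3): (22.323464, 28.781384, 1.737368, 9.900000)
after step 6 (δ=0.06, a=1.4): (21.995175, 30.733979, 1.781421, 10.180000)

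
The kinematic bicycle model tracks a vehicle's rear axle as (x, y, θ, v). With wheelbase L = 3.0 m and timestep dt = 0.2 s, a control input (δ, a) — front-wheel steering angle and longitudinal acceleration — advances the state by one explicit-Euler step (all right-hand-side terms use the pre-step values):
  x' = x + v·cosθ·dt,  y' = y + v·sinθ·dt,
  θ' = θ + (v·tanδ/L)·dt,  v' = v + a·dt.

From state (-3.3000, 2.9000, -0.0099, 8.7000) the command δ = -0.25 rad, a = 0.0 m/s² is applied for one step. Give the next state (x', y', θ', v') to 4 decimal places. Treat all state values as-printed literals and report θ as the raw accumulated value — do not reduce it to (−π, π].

(-1.5601, 2.8828, -0.1580, 8.7000)

x' = -3.3000 + 8.7000·cos(-0.0099)·0.2 = -1.5601
y' = 2.9000 + 8.7000·sin(-0.0099)·0.2 = 2.8828
θ' = -0.0099 + (8.7000/3.0)·tan(-0.25)·0.2 = -0.1580
v' = 8.7000 + 0.0000·0.2 = 8.7000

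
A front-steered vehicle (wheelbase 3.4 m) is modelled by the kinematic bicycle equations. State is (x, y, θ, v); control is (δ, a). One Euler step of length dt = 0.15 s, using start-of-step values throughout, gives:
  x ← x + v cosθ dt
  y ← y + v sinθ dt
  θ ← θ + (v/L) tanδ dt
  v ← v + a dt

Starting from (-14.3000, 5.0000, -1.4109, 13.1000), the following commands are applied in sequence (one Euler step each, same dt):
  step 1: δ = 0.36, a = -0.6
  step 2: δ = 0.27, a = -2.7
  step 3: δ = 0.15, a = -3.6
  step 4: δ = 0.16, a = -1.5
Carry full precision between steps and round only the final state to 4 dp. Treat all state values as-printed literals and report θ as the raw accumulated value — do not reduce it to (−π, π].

after step 1 (δ=0.36, a=-0.6): (-13.987141, 3.060066, -1.193361, 13.010000)
after step 2 (δ=0.27, a=-2.7): (-13.267940, 1.245926, -1.034510, 12.605000)
after step 3 (δ=0.15, a=-3.6): (-12.301867, -0.379386, -0.950464, 12.065000)
after step 4 (δ=0.16, a=-1.5): (-11.249849, -1.851952, -0.864565, 11.840000)

(-11.2498, -1.8520, -0.8646, 11.8400)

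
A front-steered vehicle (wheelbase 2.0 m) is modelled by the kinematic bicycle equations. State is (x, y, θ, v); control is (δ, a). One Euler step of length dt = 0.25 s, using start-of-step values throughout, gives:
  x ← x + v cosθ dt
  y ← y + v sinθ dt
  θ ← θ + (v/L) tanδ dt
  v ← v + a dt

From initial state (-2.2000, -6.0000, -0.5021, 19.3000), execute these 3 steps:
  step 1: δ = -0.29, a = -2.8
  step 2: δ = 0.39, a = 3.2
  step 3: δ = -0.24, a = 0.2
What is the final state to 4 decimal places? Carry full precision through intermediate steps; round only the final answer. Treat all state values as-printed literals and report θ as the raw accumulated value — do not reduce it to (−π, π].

(8.2976, -13.9686, -0.8598, 19.4500)

after step 1 (δ=-0.29, a=-2.8): (2.029469, -8.322115, -1.222021, 18.600000)
after step 2 (δ=0.39, a=3.2): (3.618594, -12.692148, -0.266318, 19.400000)
after step 3 (δ=-0.24, a=0.2): (8.297614, -13.968576, -0.859756, 19.450000)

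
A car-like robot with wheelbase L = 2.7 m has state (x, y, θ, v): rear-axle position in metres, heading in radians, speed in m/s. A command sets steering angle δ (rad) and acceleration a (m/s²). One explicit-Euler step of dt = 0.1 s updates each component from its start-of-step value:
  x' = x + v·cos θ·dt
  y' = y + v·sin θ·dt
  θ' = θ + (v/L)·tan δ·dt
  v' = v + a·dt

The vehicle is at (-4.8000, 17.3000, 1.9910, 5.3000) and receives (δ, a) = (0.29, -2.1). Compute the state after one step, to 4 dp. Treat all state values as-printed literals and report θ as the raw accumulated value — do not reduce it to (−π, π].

x' = -4.8000 + 5.3000·cos(1.9910)·0.1 = -5.0162
y' = 17.3000 + 5.3000·sin(1.9910)·0.1 = 17.7839
θ' = 1.9910 + (5.3000/2.7)·tan(0.29)·0.1 = 2.0496
v' = 5.3000 − 2.1000·0.1 = 5.0900

(-5.0162, 17.7839, 2.0496, 5.0900)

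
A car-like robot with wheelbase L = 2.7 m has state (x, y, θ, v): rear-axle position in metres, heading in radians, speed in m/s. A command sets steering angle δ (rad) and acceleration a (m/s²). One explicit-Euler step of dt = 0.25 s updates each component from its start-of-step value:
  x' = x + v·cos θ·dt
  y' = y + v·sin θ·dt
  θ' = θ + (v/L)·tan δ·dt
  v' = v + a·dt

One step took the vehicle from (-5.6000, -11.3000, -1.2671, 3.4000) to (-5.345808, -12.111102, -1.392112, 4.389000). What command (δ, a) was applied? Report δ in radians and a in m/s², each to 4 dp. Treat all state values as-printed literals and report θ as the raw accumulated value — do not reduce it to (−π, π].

δ = -0.3780, a = 3.9560

a = (v'−v)/dt = (0.989000)/0.25 = 3.9560
Δθ = θ'−θ = -0.125012;  (v·dt/L) = 3.4000·0.25/2.7 = 0.314815
tan δ = Δθ·L/(v·dt) = -0.397097  →  δ = -0.3780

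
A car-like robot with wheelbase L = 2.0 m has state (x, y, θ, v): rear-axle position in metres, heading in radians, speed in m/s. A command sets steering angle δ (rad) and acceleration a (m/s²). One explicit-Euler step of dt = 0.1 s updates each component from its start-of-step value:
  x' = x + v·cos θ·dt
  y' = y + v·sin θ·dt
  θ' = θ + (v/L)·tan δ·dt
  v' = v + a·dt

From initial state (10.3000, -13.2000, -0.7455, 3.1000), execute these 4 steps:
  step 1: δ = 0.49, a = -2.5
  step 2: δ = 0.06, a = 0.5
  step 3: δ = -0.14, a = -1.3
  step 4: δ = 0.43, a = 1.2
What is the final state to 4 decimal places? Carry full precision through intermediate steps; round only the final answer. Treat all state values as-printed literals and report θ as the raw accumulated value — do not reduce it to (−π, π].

(11.1988, -13.9352, -0.6112, 2.8900)

after step 1 (δ=0.49, a=-2.5): (10.527772, -13.410285, -0.662825, 2.850000)
after step 2 (δ=0.06, a=0.5): (10.752425, -13.585659, -0.654265, 2.900000)
after step 3 (δ=-0.14, a=-1.3): (10.982539, -13.762146, -0.674698, 2.770000)
after step 4 (δ=0.43, a=1.2): (11.198847, -13.935177, -0.611179, 2.890000)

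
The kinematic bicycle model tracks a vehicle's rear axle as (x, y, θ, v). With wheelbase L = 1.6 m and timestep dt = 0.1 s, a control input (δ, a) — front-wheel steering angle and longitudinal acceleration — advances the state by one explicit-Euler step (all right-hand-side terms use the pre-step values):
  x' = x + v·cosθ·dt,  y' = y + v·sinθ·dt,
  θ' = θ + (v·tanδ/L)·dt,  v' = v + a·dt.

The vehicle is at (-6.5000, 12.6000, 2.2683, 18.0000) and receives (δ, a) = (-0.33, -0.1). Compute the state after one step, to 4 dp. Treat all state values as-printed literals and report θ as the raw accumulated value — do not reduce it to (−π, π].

x' = -6.5000 + 18.0000·cos(2.2683)·0.1 = -7.6562
y' = 12.6000 + 18.0000·sin(2.2683)·0.1 = 13.9796
θ' = 2.2683 + (18.0000/1.6)·tan(-0.33)·0.1 = 1.8830
v' = 18.0000 − 0.1000·0.1 = 17.9900

(-7.6562, 13.9796, 1.8830, 17.9900)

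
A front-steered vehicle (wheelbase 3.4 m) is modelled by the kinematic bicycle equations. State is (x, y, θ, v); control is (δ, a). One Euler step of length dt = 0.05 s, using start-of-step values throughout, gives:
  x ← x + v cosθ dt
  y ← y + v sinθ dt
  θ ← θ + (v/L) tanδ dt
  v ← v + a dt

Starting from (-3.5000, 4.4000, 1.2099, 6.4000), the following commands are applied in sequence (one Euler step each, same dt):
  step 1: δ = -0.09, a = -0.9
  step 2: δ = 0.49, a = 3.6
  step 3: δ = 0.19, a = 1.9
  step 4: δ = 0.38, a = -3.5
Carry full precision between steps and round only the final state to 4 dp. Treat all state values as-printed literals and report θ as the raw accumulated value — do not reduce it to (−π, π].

(-3.0713, 5.6225, 1.3087, 6.4550)

after step 1 (δ=-0.09, a=-0.9): (-3.387004, 4.699386, 1.201406, 6.355000)
after step 2 (δ=0.49, a=3.6): (-3.272281, 4.995703, 1.251255, 6.535000)
after step 3 (δ=0.19, a=1.9): (-3.169639, 5.305913, 1.269737, 6.630000)
after step 4 (δ=0.38, a=-3.5): (-3.071339, 5.622503, 1.308680, 6.455000)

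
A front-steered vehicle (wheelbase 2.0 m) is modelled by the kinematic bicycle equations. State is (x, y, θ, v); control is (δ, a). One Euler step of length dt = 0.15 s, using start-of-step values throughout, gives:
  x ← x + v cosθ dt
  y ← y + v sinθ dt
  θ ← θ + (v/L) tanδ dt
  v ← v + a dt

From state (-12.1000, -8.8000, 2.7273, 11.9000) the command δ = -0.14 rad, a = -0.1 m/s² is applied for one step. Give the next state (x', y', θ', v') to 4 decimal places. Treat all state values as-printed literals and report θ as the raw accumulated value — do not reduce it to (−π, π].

(-13.7340, -8.0815, 2.6015, 11.8850)

x' = -12.1000 + 11.9000·cos(2.7273)·0.15 = -13.7340
y' = -8.8000 + 11.9000·sin(2.7273)·0.15 = -8.0815
θ' = 2.7273 + (11.9000/2.0)·tan(-0.14)·0.15 = 2.6015
v' = 11.9000 − 0.1000·0.15 = 11.8850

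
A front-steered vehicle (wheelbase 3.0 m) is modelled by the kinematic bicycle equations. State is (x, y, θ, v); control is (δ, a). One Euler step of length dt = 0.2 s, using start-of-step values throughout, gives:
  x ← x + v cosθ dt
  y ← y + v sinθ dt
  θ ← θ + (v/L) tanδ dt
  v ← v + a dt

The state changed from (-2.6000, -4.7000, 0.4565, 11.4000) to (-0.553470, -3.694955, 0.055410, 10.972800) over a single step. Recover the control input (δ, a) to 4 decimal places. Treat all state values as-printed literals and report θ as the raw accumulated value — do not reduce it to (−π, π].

δ = -0.4856, a = -2.1360

a = (v'−v)/dt = (-0.427200)/0.2 = -2.1360
Δθ = θ'−θ = -0.401090;  (v·dt/L) = 11.4000·0.2/3.0 = 0.760000
tan δ = Δθ·L/(v·dt) = -0.527750  →  δ = -0.4856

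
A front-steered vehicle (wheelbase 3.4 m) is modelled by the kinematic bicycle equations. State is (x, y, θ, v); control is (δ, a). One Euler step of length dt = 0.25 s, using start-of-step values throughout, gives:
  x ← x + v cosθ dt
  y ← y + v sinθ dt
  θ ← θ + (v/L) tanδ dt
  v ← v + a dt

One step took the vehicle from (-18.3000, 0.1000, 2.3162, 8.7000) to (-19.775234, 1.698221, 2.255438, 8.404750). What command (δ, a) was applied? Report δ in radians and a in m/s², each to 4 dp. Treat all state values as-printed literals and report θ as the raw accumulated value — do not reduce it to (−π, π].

δ = -0.0947, a = -1.1810

a = (v'−v)/dt = (-0.295250)/0.25 = -1.1810
Δθ = θ'−θ = -0.060762;  (v·dt/L) = 8.7000·0.25/3.4 = 0.639706
tan δ = Δθ·L/(v·dt) = -0.094984  →  δ = -0.0947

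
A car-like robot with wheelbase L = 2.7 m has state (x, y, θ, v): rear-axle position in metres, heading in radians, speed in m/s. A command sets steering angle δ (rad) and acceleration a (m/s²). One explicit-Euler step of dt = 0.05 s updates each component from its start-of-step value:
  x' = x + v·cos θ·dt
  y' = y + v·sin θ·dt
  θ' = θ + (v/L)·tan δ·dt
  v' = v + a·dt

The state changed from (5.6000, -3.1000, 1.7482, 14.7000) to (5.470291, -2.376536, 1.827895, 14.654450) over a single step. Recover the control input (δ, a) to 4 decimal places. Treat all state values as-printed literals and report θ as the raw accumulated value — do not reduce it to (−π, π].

a = (v'−v)/dt = (-0.045550)/0.05 = -0.9110
Δθ = θ'−θ = 0.079695;  (v·dt/L) = 14.7000·0.05/2.7 = 0.272222
tan δ = Δθ·L/(v·dt) = 0.292757  →  δ = 0.2848

δ = 0.2848, a = -0.9110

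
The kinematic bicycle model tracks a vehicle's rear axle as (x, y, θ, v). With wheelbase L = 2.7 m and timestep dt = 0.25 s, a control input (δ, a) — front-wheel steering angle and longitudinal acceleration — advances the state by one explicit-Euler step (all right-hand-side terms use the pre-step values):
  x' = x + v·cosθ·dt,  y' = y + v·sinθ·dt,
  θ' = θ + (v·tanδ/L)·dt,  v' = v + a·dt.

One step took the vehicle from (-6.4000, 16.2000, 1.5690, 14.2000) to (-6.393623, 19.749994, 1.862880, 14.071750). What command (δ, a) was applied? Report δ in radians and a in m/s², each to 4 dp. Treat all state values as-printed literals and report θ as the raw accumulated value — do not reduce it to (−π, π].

δ = 0.2199, a = -0.5130

a = (v'−v)/dt = (-0.128250)/0.25 = -0.5130
Δθ = θ'−θ = 0.293880;  (v·dt/L) = 14.2000·0.25/2.7 = 1.314815
tan δ = Δθ·L/(v·dt) = 0.223514  →  δ = 0.2199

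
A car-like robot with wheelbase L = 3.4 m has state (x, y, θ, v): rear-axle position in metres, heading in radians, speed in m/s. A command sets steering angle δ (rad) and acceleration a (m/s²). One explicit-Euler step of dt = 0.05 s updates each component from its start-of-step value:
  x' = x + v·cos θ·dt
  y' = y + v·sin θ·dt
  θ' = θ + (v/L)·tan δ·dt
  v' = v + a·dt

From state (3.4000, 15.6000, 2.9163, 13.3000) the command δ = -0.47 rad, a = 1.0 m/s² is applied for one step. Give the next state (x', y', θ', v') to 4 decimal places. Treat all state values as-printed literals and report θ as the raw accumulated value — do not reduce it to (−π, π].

(2.7518, 15.7486, 2.8169, 13.3500)

x' = 3.4000 + 13.3000·cos(2.9163)·0.05 = 2.7518
y' = 15.6000 + 13.3000·sin(2.9163)·0.05 = 15.7486
θ' = 2.9163 + (13.3000/3.4)·tan(-0.47)·0.05 = 2.8169
v' = 13.3000 + 1.0000·0.05 = 13.3500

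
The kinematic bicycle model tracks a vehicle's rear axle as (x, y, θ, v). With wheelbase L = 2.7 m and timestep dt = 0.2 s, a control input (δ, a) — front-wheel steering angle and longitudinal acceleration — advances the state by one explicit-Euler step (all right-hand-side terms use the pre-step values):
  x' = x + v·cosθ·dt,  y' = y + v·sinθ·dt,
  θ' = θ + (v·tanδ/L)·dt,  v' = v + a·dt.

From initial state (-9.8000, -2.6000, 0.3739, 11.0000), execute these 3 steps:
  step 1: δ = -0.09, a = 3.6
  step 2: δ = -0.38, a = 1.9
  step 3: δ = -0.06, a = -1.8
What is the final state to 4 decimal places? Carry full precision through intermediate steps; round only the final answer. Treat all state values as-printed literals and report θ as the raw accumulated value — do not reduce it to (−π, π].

(-3.0955, -1.2151, -0.1002, 11.7400)

after step 1 (δ=-0.09, a=3.6): (-7.751998, -1.796453, 0.300368, 11.720000)
after step 2 (δ=-0.38, a=1.9): (-5.512944, -1.102929, -0.046381, 12.100000)
after step 3 (δ=-0.06, a=-1.8): (-3.095547, -1.215132, -0.100224, 11.740000)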